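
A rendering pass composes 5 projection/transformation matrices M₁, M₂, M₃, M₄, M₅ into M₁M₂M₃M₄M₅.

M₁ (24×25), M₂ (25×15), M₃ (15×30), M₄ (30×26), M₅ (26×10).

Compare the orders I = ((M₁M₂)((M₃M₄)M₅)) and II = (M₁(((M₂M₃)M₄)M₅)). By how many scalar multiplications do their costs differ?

15050

Order I = ((M₁M₂)((M₃M₄)M₅)): (M₁M₂): 24×25 by 25×15 → 24×15, cost 24·25·15 = 9000; (M₃M₄): 15×30 by 30×26 → 15×26, cost 15·30·26 = 11700; ((M₃M₄)M₅): 15×26 by 26×10 → 15×10, cost 15·26·10 = 3900; cumulative 15600; ((M₁M₂)((M₃M₄)M₅)): 24×15 by 15×10 → 24×10, cost 24·15·10 = 3600; cumulative 28200. Total 28200.
Order II = (M₁(((M₂M₃)M₄)M₅)): (M₂M₃): 25×15 by 15×30 → 25×30, cost 25·15·30 = 11250; ((M₂M₃)M₄): 25×30 by 30×26 → 25×26, cost 25·30·26 = 19500; cumulative 30750; (((M₂M₃)M₄)M₅): 25×26 by 26×10 → 25×10, cost 25·26·10 = 6500; cumulative 37250; (M₁(((M₂M₃)M₄)M₅)): 24×25 by 25×10 → 24×10, cost 24·25·10 = 6000; cumulative 43250. Total 43250.
Difference: |28200 − 43250| = 15050.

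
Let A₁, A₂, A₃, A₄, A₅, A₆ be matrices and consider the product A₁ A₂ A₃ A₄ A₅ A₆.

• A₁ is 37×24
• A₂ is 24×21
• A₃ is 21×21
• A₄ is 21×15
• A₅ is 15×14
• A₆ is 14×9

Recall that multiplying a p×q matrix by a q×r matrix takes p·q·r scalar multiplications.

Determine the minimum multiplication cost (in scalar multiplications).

21222

Adjacent pairs: A₁A₂ = 37·24·21 = 18648; A₂A₃ = 24·21·21 = 10584; A₃A₄ = 21·21·15 = 6615; A₄A₅ = 21·15·14 = 4410; A₅A₆ = 15·14·9 = 1890.
Length 3: A₁..A₃: k=1: 0+10584+37·24·21=29232; k=2: 18648+0+37·21·21=34965 → min 29232 | A₂..A₄: k=2: 0+6615+24·21·15=14175; k=3: 10584+0+24·21·15=18144 → min 14175 | A₃..A₅: k=3: 0+4410+21·21·14=10584; k=4: 6615+0+21·15·14=11025 → min 10584 | A₄..A₆: k=4: 0+1890+21·15·9=4725; k=5: 4410+0+21·14·9=7056 → min 4725.
Length 4: A₁..A₄: k=1: 0+14175+37·24·15=27495; k=2: 18648+6615+37·21·15=36918; k=3: 29232+0+37·21·15=40887 → min 27495 | A₂..A₅: k=2: 0+10584+24·21·14=17640; k=3: 10584+4410+24·21·14=22050; k=4: 14175+0+24·15·14=19215 → min 17640 | A₃..A₆: k=3: 0+4725+21·21·9=8694; k=4: 6615+1890+21·15·9=11340; k=5: 10584+0+21·14·9=13230 → min 8694.
Length 5: A₁..A₅: k=1: 0+17640+37·24·14=30072; k=2: 18648+10584+37·21·14=40110; k=3: 29232+4410+37·21·14=44520; k=4: 27495+0+37·15·14=35265 → min 30072 | A₂..A₆: k=2: 0+8694+24·21·9=13230; k=3: 10584+4725+24·21·9=19845; k=4: 14175+1890+24·15·9=19305; k=5: 17640+0+24·14·9=20664 → min 13230.
Length 6: A₁..A₆: k=1: 0+13230+37·24·9=21222; k=2: 18648+8694+37·21·9=34335; k=3: 29232+4725+37·21·9=40950; k=4: 27495+1890+37·15·9=34380; k=5: 30072+0+37·14·9=34734 → min 21222.
Optimal order: (A₁ (A₂ (A₃ (A₄ (A₅ A₆))))) with cost 21222.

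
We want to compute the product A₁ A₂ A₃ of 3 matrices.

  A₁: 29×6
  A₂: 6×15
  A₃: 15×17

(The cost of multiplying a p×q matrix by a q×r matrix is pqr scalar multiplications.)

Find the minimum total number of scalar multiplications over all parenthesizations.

4488

Order (A₁ (A₂ A₃)): (A₂ A₃): 6×15 by 15×17 → 6×17, cost 6·15·17 = 1530; (A₁ (A₂ A₃)): 29×6 by 6×17 → 29×17, cost 29·6·17 = 2958; cumulative 4488. Total 4488.
Order ((A₁ A₂) A₃): (A₁ A₂): 29×6 by 6×15 → 29×15, cost 29·6·15 = 2610; ((A₁ A₂) A₃): 29×15 by 15×17 → 29×17, cost 29·15·17 = 7395; cumulative 10005. Total 10005.
Minimum: 4488.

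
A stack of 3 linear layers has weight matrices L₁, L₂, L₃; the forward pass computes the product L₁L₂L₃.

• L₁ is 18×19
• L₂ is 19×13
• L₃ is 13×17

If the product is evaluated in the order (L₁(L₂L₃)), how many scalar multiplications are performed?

10013

(L₂L₃): 19×13 by 13×17 → 19×17, cost 19·13·17 = 4199
(L₁(L₂L₃)): 18×19 by 19×17 → 18×17, cost 18·19·17 = 5814; cumulative 10013
Total: 10013 scalar multiplications.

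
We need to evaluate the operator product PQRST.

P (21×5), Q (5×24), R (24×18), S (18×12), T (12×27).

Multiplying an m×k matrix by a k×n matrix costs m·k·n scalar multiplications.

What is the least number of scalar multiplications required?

7695

Adjacent pairs: PQ = 21·5·24 = 2520; QR = 5·24·18 = 2160; RS = 24·18·12 = 5184; ST = 18·12·27 = 5832.
Length 3: P..R: k=1: 0+2160+21·5·18=4050; k=2: 2520+0+21·24·18=11592 → min 4050 | Q..S: k=2: 0+5184+5·24·12=6624; k=3: 2160+0+5·18·12=3240 → min 3240 | R..T: k=3: 0+5832+24·18·27=17496; k=4: 5184+0+24·12·27=12960 → min 12960.
Length 4: P..S: k=1: 0+3240+21·5·12=4500; k=2: 2520+5184+21·24·12=13752; k=3: 4050+0+21·18·12=8586 → min 4500 | Q..T: k=2: 0+12960+5·24·27=16200; k=3: 2160+5832+5·18·27=10422; k=4: 3240+0+5·12·27=4860 → min 4860.
Length 5: P..T: k=1: 0+4860+21·5·27=7695; k=2: 2520+12960+21·24·27=29088; k=3: 4050+5832+21·18·27=20088; k=4: 4500+0+21·12·27=11304 → min 7695.
Optimal order: (P(((QR)S)T)) with cost 7695.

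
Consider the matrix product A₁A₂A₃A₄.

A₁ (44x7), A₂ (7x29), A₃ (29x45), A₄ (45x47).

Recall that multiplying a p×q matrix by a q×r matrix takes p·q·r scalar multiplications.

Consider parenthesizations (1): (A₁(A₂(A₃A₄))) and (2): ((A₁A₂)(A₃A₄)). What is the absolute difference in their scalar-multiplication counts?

44887

Order (1) = (A₁(A₂(A₃A₄))): (A₃A₄): 29×45 by 45×47 → 29×47, cost 29·45·47 = 61335; (A₂(A₃A₄)): 7×29 by 29×47 → 7×47, cost 7·29·47 = 9541; cumulative 70876; (A₁(A₂(A₃A₄))): 44×7 by 7×47 → 44×47, cost 44·7·47 = 14476; cumulative 85352. Total 85352.
Order (2) = ((A₁A₂)(A₃A₄)): (A₁A₂): 44×7 by 7×29 → 44×29, cost 44·7·29 = 8932; (A₃A₄): 29×45 by 45×47 → 29×47, cost 29·45·47 = 61335; ((A₁A₂)(A₃A₄)): 44×29 by 29×47 → 44×47, cost 44·29·47 = 59972; cumulative 130239. Total 130239.
Difference: |85352 − 130239| = 44887.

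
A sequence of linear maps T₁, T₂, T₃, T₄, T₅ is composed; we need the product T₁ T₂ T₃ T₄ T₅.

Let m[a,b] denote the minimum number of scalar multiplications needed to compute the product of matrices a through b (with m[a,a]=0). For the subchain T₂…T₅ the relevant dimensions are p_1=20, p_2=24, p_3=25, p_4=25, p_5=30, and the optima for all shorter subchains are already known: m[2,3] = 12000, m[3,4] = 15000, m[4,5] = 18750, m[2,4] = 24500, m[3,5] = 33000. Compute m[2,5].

m[2,5] = min over k∈[2,4] of m[2,k]+m[k+1,5]+p_{1}·p_k·p_{5}.
k=2: 0 + 33000 + 20·24·30 = 47400; k=3: 12000 + 18750 + 20·25·30 = 45750; k=4: 24500 + 0 + 20·25·30 = 39500.
Minimum: 39500 at k=4.

39500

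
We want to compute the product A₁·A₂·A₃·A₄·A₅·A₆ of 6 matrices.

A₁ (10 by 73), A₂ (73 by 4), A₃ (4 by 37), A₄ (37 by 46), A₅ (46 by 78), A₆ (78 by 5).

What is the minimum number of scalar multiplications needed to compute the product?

25840

Adjacent pairs: A₁A₂ = 10·73·4 = 2920; A₂A₃ = 73·4·37 = 10804; A₃A₄ = 4·37·46 = 6808; A₄A₅ = 37·46·78 = 132756; A₅A₆ = 46·78·5 = 17940.
Length 3: A₁..A₃: k=1: 0+10804+10·73·37=37814; k=2: 2920+0+10·4·37=4400 → min 4400 | A₂..A₄: k=2: 0+6808+73·4·46=20240; k=3: 10804+0+73·37·46=135050 → min 20240 | A₃..A₅: k=3: 0+132756+4·37·78=144300; k=4: 6808+0+4·46·78=21160 → min 21160 | A₄..A₆: k=4: 0+17940+37·46·5=26450; k=5: 132756+0+37·78·5=147186 → min 26450.
Length 4: A₁..A₄: k=1: 0+20240+10·73·46=53820; k=2: 2920+6808+10·4·46=11568; k=3: 4400+0+10·37·46=21420 → min 11568 | A₂..A₅: k=2: 0+21160+73·4·78=43936; k=3: 10804+132756+73·37·78=354238; k=4: 20240+0+73·46·78=282164 → min 43936 | A₃..A₆: k=3: 0+26450+4·37·5=27190; k=4: 6808+17940+4·46·5=25668; k=5: 21160+0+4·78·5=22720 → min 22720.
Length 5: A₁..A₅: k=1: 0+43936+10·73·78=100876; k=2: 2920+21160+10·4·78=27200; k=3: 4400+132756+10·37·78=166016; k=4: 11568+0+10·46·78=47448 → min 27200 | A₂..A₆: k=2: 0+22720+73·4·5=24180; k=3: 10804+26450+73·37·5=50759; k=4: 20240+17940+73·46·5=54970; k=5: 43936+0+73·78·5=72406 → min 24180.
Length 6: A₁..A₆: k=1: 0+24180+10·73·5=27830; k=2: 2920+22720+10·4·5=25840; k=3: 4400+26450+10·37·5=32700; k=4: 11568+17940+10·46·5=31808; k=5: 27200+0+10·78·5=31100 → min 25840.
Optimal order: ((A₁·A₂)·(((A₃·A₄)·A₅)·A₆)) with cost 25840.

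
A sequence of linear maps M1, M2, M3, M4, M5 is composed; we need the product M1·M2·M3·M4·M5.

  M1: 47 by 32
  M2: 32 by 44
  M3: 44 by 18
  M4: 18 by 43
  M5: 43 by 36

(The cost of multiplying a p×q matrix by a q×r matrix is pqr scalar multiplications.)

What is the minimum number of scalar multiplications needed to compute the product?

110736

Adjacent pairs: M1M2 = 47·32·44 = 66176; M2M3 = 32·44·18 = 25344; M3M4 = 44·18·43 = 34056; M4M5 = 18·43·36 = 27864.
Length 3: M1..M3: k=1: 0+25344+47·32·18=52416; k=2: 66176+0+47·44·18=103400 → min 52416 | M2..M4: k=2: 0+34056+32·44·43=94600; k=3: 25344+0+32·18·43=50112 → min 50112 | M3..M5: k=3: 0+27864+44·18·36=56376; k=4: 34056+0+44·43·36=102168 → min 56376.
Length 4: M1..M4: k=1: 0+50112+47·32·43=114784; k=2: 66176+34056+47·44·43=189156; k=3: 52416+0+47·18·43=88794 → min 88794 | M2..M5: k=2: 0+56376+32·44·36=107064; k=3: 25344+27864+32·18·36=73944; k=4: 50112+0+32·43·36=99648 → min 73944.
Length 5: M1..M5: k=1: 0+73944+47·32·36=128088; k=2: 66176+56376+47·44·36=197000; k=3: 52416+27864+47·18·36=110736; k=4: 88794+0+47·43·36=161550 → min 110736.
Optimal order: ((M1·(M2·M3))·(M4·M5)) with cost 110736.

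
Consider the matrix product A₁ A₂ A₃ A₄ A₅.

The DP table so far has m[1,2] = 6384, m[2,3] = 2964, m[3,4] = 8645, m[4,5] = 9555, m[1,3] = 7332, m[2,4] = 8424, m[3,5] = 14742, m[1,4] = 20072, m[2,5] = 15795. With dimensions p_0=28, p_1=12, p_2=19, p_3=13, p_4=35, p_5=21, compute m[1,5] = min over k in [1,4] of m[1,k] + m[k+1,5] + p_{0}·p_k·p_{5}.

22851

m[1,5] = min over k∈[1,4] of m[1,k]+m[k+1,5]+p_{0}·p_k·p_{5}.
k=1: 0 + 15795 + 28·12·21 = 22851; k=2: 6384 + 14742 + 28·19·21 = 32298; k=3: 7332 + 9555 + 28·13·21 = 24531; k=4: 20072 + 0 + 28·35·21 = 40652.
Minimum: 22851 at k=1.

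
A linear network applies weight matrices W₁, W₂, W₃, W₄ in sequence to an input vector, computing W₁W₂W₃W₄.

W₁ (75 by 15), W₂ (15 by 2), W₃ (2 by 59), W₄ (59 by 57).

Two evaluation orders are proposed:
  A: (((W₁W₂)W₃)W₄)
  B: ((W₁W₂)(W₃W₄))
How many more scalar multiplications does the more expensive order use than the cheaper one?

245799

Order A = (((W₁W₂)W₃)W₄): (W₁W₂): 75×15 by 15×2 → 75×2, cost 75·15·2 = 2250; ((W₁W₂)W₃): 75×2 by 2×59 → 75×59, cost 75·2·59 = 8850; cumulative 11100; (((W₁W₂)W₃)W₄): 75×59 by 59×57 → 75×57, cost 75·59·57 = 252225; cumulative 263325. Total 263325.
Order B = ((W₁W₂)(W₃W₄)): (W₁W₂): 75×15 by 15×2 → 75×2, cost 75·15·2 = 2250; (W₃W₄): 2×59 by 59×57 → 2×57, cost 2·59·57 = 6726; ((W₁W₂)(W₃W₄)): 75×2 by 2×57 → 75×57, cost 75·2·57 = 8550; cumulative 17526. Total 17526.
Difference: |263325 − 17526| = 245799.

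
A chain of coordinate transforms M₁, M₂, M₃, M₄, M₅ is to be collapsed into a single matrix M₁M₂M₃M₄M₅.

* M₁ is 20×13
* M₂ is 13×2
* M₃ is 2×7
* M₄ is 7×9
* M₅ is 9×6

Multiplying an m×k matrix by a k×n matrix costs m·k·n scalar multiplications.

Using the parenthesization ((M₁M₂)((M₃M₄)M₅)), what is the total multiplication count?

994

(M₁M₂): 20×13 by 13×2 → 20×2, cost 20·13·2 = 520
(M₃M₄): 2×7 by 7×9 → 2×9, cost 2·7·9 = 126
((M₃M₄)M₅): 2×9 by 9×6 → 2×6, cost 2·9·6 = 108; cumulative 234
((M₁M₂)((M₃M₄)M₅)): 20×2 by 2×6 → 20×6, cost 20·2·6 = 240; cumulative 994
Total: 994 scalar multiplications.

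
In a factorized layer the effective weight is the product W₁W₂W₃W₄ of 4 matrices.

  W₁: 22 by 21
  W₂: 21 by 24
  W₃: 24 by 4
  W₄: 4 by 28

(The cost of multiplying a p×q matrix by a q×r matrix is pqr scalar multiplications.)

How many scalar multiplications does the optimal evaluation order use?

6328

Adjacent pairs: W₁W₂ = 22·21·24 = 11088; W₂W₃ = 21·24·4 = 2016; W₃W₄ = 24·4·28 = 2688.
Length 3: W₁..W₃: k=1: 0+2016+22·21·4=3864; k=2: 11088+0+22·24·4=13200 → min 3864 | W₂..W₄: k=2: 0+2688+21·24·28=16800; k=3: 2016+0+21·4·28=4368 → min 4368.
Length 4: W₁..W₄: k=1: 0+4368+22·21·28=17304; k=2: 11088+2688+22·24·28=28560; k=3: 3864+0+22·4·28=6328 → min 6328.
Optimal order: ((W₁(W₂W₃))W₄) with cost 6328.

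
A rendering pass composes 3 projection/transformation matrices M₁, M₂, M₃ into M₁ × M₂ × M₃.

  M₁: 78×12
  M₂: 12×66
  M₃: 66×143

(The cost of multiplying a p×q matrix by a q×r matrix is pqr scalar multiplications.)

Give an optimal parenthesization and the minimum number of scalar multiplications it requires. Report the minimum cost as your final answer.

(M₁ × (M₂ × M₃)): cost 247104.
((M₁ × M₂) × M₃): cost 797940.
Optimal: (M₁ × (M₂ × M₃)) with cost 247104.

247104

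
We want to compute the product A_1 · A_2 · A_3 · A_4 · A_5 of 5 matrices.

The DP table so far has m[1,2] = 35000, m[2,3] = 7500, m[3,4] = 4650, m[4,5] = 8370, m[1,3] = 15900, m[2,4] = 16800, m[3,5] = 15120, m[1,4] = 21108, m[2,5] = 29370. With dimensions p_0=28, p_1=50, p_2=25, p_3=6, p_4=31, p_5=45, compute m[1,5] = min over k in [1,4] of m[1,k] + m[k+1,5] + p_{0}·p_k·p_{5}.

31830

m[1,5] = min over k∈[1,4] of m[1,k]+m[k+1,5]+p_{0}·p_k·p_{5}.
k=1: 0 + 29370 + 28·50·45 = 92370; k=2: 35000 + 15120 + 28·25·45 = 81620; k=3: 15900 + 8370 + 28·6·45 = 31830; k=4: 21108 + 0 + 28·31·45 = 60168.
Minimum: 31830 at k=3.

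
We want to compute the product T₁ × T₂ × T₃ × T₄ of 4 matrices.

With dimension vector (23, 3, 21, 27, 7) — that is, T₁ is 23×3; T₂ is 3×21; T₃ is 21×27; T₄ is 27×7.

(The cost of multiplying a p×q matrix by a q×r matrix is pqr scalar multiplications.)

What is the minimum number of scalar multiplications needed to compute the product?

2751

Adjacent pairs: T₁T₂ = 23·3·21 = 1449; T₂T₃ = 3·21·27 = 1701; T₃T₄ = 21·27·7 = 3969.
Length 3: T₁..T₃: k=1: 0+1701+23·3·27=3564; k=2: 1449+0+23·21·27=14490 → min 3564 | T₂..T₄: k=2: 0+3969+3·21·7=4410; k=3: 1701+0+3·27·7=2268 → min 2268.
Length 4: T₁..T₄: k=1: 0+2268+23·3·7=2751; k=2: 1449+3969+23·21·7=8799; k=3: 3564+0+23·27·7=7911 → min 2751.
Optimal order: (T₁ × ((T₂ × T₃) × T₄)) with cost 2751.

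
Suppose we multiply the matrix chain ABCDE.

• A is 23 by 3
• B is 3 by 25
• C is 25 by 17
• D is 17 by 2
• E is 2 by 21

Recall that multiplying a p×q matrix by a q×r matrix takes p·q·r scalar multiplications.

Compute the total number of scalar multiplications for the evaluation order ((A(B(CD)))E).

(CD): 25×17 by 17×2 → 25×2, cost 25·17·2 = 850
(B(CD)): 3×25 by 25×2 → 3×2, cost 3·25·2 = 150; cumulative 1000
(A(B(CD))): 23×3 by 3×2 → 23×2, cost 23·3·2 = 138; cumulative 1138
((A(B(CD)))E): 23×2 by 2×21 → 23×21, cost 23·2·21 = 966; cumulative 2104
Total: 2104 scalar multiplications.

2104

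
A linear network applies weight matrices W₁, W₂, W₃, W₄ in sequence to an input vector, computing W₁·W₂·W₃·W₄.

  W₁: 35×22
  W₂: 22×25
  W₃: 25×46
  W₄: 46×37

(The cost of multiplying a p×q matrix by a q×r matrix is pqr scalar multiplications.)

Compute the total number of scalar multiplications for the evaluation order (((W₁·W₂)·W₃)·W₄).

119070

(W₁·W₂): 35×22 by 22×25 → 35×25, cost 35·22·25 = 19250
((W₁·W₂)·W₃): 35×25 by 25×46 → 35×46, cost 35·25·46 = 40250; cumulative 59500
(((W₁·W₂)·W₃)·W₄): 35×46 by 46×37 → 35×37, cost 35·46·37 = 59570; cumulative 119070
Total: 119070 scalar multiplications.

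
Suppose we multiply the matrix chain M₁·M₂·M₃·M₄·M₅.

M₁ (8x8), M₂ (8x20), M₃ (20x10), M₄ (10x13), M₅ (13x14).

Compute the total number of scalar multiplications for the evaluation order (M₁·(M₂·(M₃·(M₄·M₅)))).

(M₄·M₅): 10×13 by 13×14 → 10×14, cost 10·13·14 = 1820
(M₃·(M₄·M₅)): 20×10 by 10×14 → 20×14, cost 20·10·14 = 2800; cumulative 4620
(M₂·(M₃·(M₄·M₅))): 8×20 by 20×14 → 8×14, cost 8·20·14 = 2240; cumulative 6860
(M₁·(M₂·(M₃·(M₄·M₅)))): 8×8 by 8×14 → 8×14, cost 8·8·14 = 896; cumulative 7756
Total: 7756 scalar multiplications.

7756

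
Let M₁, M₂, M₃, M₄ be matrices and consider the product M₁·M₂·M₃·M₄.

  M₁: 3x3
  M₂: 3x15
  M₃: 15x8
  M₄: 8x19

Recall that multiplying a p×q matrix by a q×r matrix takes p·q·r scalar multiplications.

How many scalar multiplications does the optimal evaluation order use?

888

Adjacent pairs: M₁M₂ = 3·3·15 = 135; M₂M₃ = 3·15·8 = 360; M₃M₄ = 15·8·19 = 2280.
Length 3: M₁..M₃: k=1: 0+360+3·3·8=432; k=2: 135+0+3·15·8=495 → min 432 | M₂..M₄: k=2: 0+2280+3·15·19=3135; k=3: 360+0+3·8·19=816 → min 816.
Length 4: M₁..M₄: k=1: 0+816+3·3·19=987; k=2: 135+2280+3·15·19=3270; k=3: 432+0+3·8·19=888 → min 888.
Optimal order: ((M₁·(M₂·M₃))·M₄) with cost 888.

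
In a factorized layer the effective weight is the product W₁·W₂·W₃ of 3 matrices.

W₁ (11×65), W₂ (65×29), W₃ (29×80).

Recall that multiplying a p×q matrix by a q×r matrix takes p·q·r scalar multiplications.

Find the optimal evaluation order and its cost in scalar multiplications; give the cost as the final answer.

(W₁·(W₂·W₃)): cost 208000.
((W₁·W₂)·W₃): cost 46255.
Optimal: ((W₁·W₂)·W₃) with cost 46255.

46255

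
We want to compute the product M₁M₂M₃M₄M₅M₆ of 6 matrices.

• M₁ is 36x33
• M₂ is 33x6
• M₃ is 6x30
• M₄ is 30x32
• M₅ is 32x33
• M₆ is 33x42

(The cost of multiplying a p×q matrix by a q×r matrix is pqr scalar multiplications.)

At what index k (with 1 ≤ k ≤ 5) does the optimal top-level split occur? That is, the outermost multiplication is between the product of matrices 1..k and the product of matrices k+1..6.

Adjacent pairs: M₁M₂ = 36·33·6 = 7128; M₂M₃ = 33·6·30 = 5940; M₃M₄ = 6·30·32 = 5760; M₄M₅ = 30·32·33 = 31680; M₅M₆ = 32·33·42 = 44352.
Length 3: M₁..M₃: k=1: 0+5940+36·33·30=41580; k=2: 7128+0+36·6·30=13608 → min 13608 | M₂..M₄: k=2: 0+5760+33·6·32=12096; k=3: 5940+0+33·30·32=37620 → min 12096 | M₃..M₅: k=3: 0+31680+6·30·33=37620; k=4: 5760+0+6·32·33=12096 → min 12096 | M₄..M₆: k=4: 0+44352+30·32·42=84672; k=5: 31680+0+30·33·42=73260 → min 73260.
Length 4: M₁..M₄: k=1: 0+12096+36·33·32=50112; k=2: 7128+5760+36·6·32=19800; k=3: 13608+0+36·30·32=48168 → min 19800 | M₂..M₅: k=2: 0+12096+33·6·33=18630; k=3: 5940+31680+33·30·33=70290; k=4: 12096+0+33·32·33=46944 → min 18630 | M₃..M₆: k=3: 0+73260+6·30·42=80820; k=4: 5760+44352+6·32·42=58176; k=5: 12096+0+6·33·42=20412 → min 20412.
Length 5: M₁..M₅: k=1: 0+18630+36·33·33=57834; k=2: 7128+12096+36·6·33=26352; k=3: 13608+31680+36·30·33=80928; k=4: 19800+0+36·32·33=57816 → min 26352 | M₂..M₆: k=2: 0+20412+33·6·42=28728; k=3: 5940+73260+33·30·42=120780; k=4: 12096+44352+33·32·42=100800; k=5: 18630+0+33·33·42=64368 → min 28728.
Top-level splits: k=1: (M₁..M₁)·(M₂..M₆) → 0+28728+36·33·42 = 78624; k=2: (M₁..M₂)·(M₃..M₆) → 7128+20412+36·6·42 = 36612; k=3: (M₁..M₃)·(M₄..M₆) → 13608+73260+36·30·42 = 132228; k=4: (M₁..M₄)·(M₅..M₆) → 19800+44352+36·32·42 = 112536; k=5: (M₁..M₅)·(M₆..M₆) → 26352+0+36·33·42 = 76248.
Best split is after M₂, i.e. k = 2.

2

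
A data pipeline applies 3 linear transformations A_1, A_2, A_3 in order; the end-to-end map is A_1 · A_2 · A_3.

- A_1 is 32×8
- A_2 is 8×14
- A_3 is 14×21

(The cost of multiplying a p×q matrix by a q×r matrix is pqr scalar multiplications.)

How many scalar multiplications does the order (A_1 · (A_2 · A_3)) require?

7728

(A_2 · A_3): 8×14 by 14×21 → 8×21, cost 8·14·21 = 2352
(A_1 · (A_2 · A_3)): 32×8 by 8×21 → 32×21, cost 32·8·21 = 5376; cumulative 7728
Total: 7728 scalar multiplications.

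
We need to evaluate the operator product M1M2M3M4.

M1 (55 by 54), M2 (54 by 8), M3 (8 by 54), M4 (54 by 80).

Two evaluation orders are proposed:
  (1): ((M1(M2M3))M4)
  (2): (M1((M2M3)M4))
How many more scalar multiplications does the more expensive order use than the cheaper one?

Order (1) = ((M1(M2M3))M4): (M2M3): 54×8 by 8×54 → 54×54, cost 54·8·54 = 23328; (M1(M2M3)): 55×54 by 54×54 → 55×54, cost 55·54·54 = 160380; cumulative 183708; ((M1(M2M3))M4): 55×54 by 54×80 → 55×80, cost 55·54·80 = 237600; cumulative 421308. Total 421308.
Order (2) = (M1((M2M3)M4)): (M2M3): 54×8 by 8×54 → 54×54, cost 54·8·54 = 23328; ((M2M3)M4): 54×54 by 54×80 → 54×80, cost 54·54·80 = 233280; cumulative 256608; (M1((M2M3)M4)): 55×54 by 54×80 → 55×80, cost 55·54·80 = 237600; cumulative 494208. Total 494208.
Difference: |421308 − 494208| = 72900.

72900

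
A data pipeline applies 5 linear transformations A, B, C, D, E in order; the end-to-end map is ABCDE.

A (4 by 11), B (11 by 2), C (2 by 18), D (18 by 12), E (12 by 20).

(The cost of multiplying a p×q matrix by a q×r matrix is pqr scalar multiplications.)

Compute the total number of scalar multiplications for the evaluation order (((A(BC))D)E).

(BC): 11×2 by 2×18 → 11×18, cost 11·2·18 = 396
(A(BC)): 4×11 by 11×18 → 4×18, cost 4·11·18 = 792; cumulative 1188
((A(BC))D): 4×18 by 18×12 → 4×12, cost 4·18·12 = 864; cumulative 2052
(((A(BC))D)E): 4×12 by 12×20 → 4×20, cost 4·12·20 = 960; cumulative 3012
Total: 3012 scalar multiplications.

3012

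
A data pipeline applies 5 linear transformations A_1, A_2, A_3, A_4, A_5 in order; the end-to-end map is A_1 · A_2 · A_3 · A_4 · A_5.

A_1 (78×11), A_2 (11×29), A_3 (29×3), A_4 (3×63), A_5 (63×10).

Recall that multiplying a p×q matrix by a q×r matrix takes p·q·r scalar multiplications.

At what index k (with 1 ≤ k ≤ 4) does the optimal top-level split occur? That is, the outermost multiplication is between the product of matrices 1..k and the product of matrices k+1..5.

Adjacent pairs: A_1A_2 = 78·11·29 = 24882; A_2A_3 = 11·29·3 = 957; A_3A_4 = 29·3·63 = 5481; A_4A_5 = 3·63·10 = 1890.
Length 3: A_1..A_3: k=1: 0+957+78·11·3=3531; k=2: 24882+0+78·29·3=31668 → min 3531 | A_2..A_4: k=2: 0+5481+11·29·63=25578; k=3: 957+0+11·3·63=3036 → min 3036 | A_3..A_5: k=3: 0+1890+29·3·10=2760; k=4: 5481+0+29·63·10=23751 → min 2760.
Length 4: A_1..A_4: k=1: 0+3036+78·11·63=57090; k=2: 24882+5481+78·29·63=172869; k=3: 3531+0+78·3·63=18273 → min 18273 | A_2..A_5: k=2: 0+2760+11·29·10=5950; k=3: 957+1890+11·3·10=3177; k=4: 3036+0+11·63·10=9966 → min 3177.
Top-level splits: k=1: (A_1..A_1)·(A_2..A_5) → 0+3177+78·11·10 = 11757; k=2: (A_1..A_2)·(A_3..A_5) → 24882+2760+78·29·10 = 50262; k=3: (A_1..A_3)·(A_4..A_5) → 3531+1890+78·3·10 = 7761; k=4: (A_1..A_4)·(A_5..A_5) → 18273+0+78·63·10 = 67413.
Best split is after A_3, i.e. k = 3.

3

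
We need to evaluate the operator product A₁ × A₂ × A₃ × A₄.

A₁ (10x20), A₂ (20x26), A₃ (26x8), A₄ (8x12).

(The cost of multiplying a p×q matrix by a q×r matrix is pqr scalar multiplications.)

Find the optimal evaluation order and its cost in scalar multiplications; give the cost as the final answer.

Adjacent pairs: A₁A₂ = 10·20·26 = 5200; A₂A₃ = 20·26·8 = 4160; A₃A₄ = 26·8·12 = 2496.
Length 3: A₁..A₃: k=1: 0+4160+10·20·8=5760; k=2: 5200+0+10·26·8=7280 → min 5760 | A₂..A₄: k=2: 0+2496+20·26·12=8736; k=3: 4160+0+20·8·12=6080 → min 6080.
Length 4: A₁..A₄: k=1: 0+6080+10·20·12=8480; k=2: 5200+2496+10·26·12=10816; k=3: 5760+0+10·8·12=6720 → min 6720.
Optimal parenthesization: ((A₁ × (A₂ × A₃)) × A₄) with cost 6720.

6720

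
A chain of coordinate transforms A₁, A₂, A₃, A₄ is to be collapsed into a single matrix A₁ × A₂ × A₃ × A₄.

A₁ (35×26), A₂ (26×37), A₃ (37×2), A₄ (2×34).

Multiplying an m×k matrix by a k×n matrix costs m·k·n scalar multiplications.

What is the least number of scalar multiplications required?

6124

Adjacent pairs: A₁A₂ = 35·26·37 = 33670; A₂A₃ = 26·37·2 = 1924; A₃A₄ = 37·2·34 = 2516.
Length 3: A₁..A₃: k=1: 0+1924+35·26·2=3744; k=2: 33670+0+35·37·2=36260 → min 3744 | A₂..A₄: k=2: 0+2516+26·37·34=35224; k=3: 1924+0+26·2·34=3692 → min 3692.
Length 4: A₁..A₄: k=1: 0+3692+35·26·34=34632; k=2: 33670+2516+35·37·34=80216; k=3: 3744+0+35·2·34=6124 → min 6124.
Optimal order: ((A₁ × (A₂ × A₃)) × A₄) with cost 6124.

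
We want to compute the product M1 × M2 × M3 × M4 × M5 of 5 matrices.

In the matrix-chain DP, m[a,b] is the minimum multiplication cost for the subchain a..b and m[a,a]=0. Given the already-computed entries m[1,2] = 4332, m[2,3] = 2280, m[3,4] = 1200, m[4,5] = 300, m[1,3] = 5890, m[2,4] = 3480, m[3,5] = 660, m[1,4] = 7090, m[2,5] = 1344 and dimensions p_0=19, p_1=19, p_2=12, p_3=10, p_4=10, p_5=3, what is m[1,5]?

m[1,5] = min over k∈[1,4] of m[1,k]+m[k+1,5]+p_{0}·p_k·p_{5}.
k=1: 0 + 1344 + 19·19·3 = 2427; k=2: 4332 + 660 + 19·12·3 = 5676; k=3: 5890 + 300 + 19·10·3 = 6760; k=4: 7090 + 0 + 19·10·3 = 7660.
Minimum: 2427 at k=1.

2427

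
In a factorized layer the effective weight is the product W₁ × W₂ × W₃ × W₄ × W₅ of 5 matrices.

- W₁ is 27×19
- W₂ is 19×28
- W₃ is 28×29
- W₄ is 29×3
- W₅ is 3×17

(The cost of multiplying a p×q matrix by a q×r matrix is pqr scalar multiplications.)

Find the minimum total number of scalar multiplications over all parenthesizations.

Adjacent pairs: W₁W₂ = 27·19·28 = 14364; W₂W₃ = 19·28·29 = 15428; W₃W₄ = 28·29·3 = 2436; W₄W₅ = 29·3·17 = 1479.
Length 3: W₁..W₃: k=1: 0+15428+27·19·29=30305; k=2: 14364+0+27·28·29=36288 → min 30305 | W₂..W₄: k=2: 0+2436+19·28·3=4032; k=3: 15428+0+19·29·3=17081 → min 4032 | W₃..W₅: k=3: 0+1479+28·29·17=15283; k=4: 2436+0+28·3·17=3864 → min 3864.
Length 4: W₁..W₄: k=1: 0+4032+27·19·3=5571; k=2: 14364+2436+27·28·3=19068; k=3: 30305+0+27·29·3=32654 → min 5571 | W₂..W₅: k=2: 0+3864+19·28·17=12908; k=3: 15428+1479+19·29·17=26274; k=4: 4032+0+19·3·17=5001 → min 5001.
Length 5: W₁..W₅: k=1: 0+5001+27·19·17=13722; k=2: 14364+3864+27·28·17=31080; k=3: 30305+1479+27·29·17=45095; k=4: 5571+0+27·3·17=6948 → min 6948.
Optimal order: ((W₁ × (W₂ × (W₃ × W₄))) × W₅) with cost 6948.

6948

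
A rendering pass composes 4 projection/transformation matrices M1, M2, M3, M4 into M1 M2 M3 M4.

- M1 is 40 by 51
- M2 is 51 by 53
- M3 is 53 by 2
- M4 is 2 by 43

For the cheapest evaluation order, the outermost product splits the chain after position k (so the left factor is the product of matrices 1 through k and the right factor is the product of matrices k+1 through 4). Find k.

Adjacent pairs: M1M2 = 40·51·53 = 108120; M2M3 = 51·53·2 = 5406; M3M4 = 53·2·43 = 4558.
Length 3: M1..M3: k=1: 0+5406+40·51·2=9486; k=2: 108120+0+40·53·2=112360 → min 9486 | M2..M4: k=2: 0+4558+51·53·43=120787; k=3: 5406+0+51·2·43=9792 → min 9792.
Top-level splits: k=1: (M1..M1)·(M2..M4) → 0+9792+40·51·43 = 97512; k=2: (M1..M2)·(M3..M4) → 108120+4558+40·53·43 = 203838; k=3: (M1..M3)·(M4..M4) → 9486+0+40·2·43 = 12926.
Best split is after M3, i.e. k = 3.

3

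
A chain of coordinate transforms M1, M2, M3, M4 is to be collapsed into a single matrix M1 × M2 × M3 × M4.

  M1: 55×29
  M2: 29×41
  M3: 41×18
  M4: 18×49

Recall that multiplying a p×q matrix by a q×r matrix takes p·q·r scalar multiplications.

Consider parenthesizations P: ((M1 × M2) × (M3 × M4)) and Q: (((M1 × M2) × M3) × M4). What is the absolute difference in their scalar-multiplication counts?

Order P = ((M1 × M2) × (M3 × M4)): (M1 × M2): 55×29 by 29×41 → 55×41, cost 55·29·41 = 65395; (M3 × M4): 41×18 by 18×49 → 41×49, cost 41·18·49 = 36162; ((M1 × M2) × (M3 × M4)): 55×41 by 41×49 → 55×49, cost 55·41·49 = 110495; cumulative 212052. Total 212052.
Order Q = (((M1 × M2) × M3) × M4): (M1 × M2): 55×29 by 29×41 → 55×41, cost 55·29·41 = 65395; ((M1 × M2) × M3): 55×41 by 41×18 → 55×18, cost 55·41·18 = 40590; cumulative 105985; (((M1 × M2) × M3) × M4): 55×18 by 18×49 → 55×49, cost 55·18·49 = 48510; cumulative 154495. Total 154495.
Difference: |212052 − 154495| = 57557.

57557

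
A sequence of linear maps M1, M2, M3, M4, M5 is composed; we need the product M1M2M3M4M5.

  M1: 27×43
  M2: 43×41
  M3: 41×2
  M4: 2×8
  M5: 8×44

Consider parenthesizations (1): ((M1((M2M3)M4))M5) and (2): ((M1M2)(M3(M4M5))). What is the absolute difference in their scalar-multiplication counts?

Order (1) = ((M1((M2M3)M4))M5): (M2M3): 43×41 by 41×2 → 43×2, cost 43·41·2 = 3526; ((M2M3)M4): 43×2 by 2×8 → 43×8, cost 43·2·8 = 688; cumulative 4214; (M1((M2M3)M4)): 27×43 by 43×8 → 27×8, cost 27·43·8 = 9288; cumulative 13502; ((M1((M2M3)M4))M5): 27×8 by 8×44 → 27×44, cost 27·8·44 = 9504; cumulative 23006. Total 23006.
Order (2) = ((M1M2)(M3(M4M5))): (M1M2): 27×43 by 43×41 → 27×41, cost 27·43·41 = 47601; (M4M5): 2×8 by 8×44 → 2×44, cost 2·8·44 = 704; (M3(M4M5)): 41×2 by 2×44 → 41×44, cost 41·2·44 = 3608; cumulative 4312; ((M1M2)(M3(M4M5))): 27×41 by 41×44 → 27×44, cost 27·41·44 = 48708; cumulative 100621. Total 100621.
Difference: |23006 − 100621| = 77615.

77615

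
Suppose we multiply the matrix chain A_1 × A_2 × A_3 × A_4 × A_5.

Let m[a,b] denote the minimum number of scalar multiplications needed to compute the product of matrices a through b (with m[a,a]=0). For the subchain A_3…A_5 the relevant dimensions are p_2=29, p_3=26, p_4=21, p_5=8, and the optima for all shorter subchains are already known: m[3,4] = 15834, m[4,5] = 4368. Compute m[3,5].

10400

m[3,5] = min over k∈[3,4] of m[3,k]+m[k+1,5]+p_{2}·p_k·p_{5}.
k=3: 0 + 4368 + 29·26·8 = 10400; k=4: 15834 + 0 + 29·21·8 = 20706.
Minimum: 10400 at k=3.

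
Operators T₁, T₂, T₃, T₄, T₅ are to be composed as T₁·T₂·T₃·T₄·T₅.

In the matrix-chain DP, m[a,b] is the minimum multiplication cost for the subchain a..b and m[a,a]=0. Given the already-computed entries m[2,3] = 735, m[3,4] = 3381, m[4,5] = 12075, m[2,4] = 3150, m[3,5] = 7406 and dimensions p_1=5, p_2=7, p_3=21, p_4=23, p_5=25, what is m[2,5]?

m[2,5] = min over k∈[2,4] of m[2,k]+m[k+1,5]+p_{1}·p_k·p_{5}.
k=2: 0 + 7406 + 5·7·25 = 8281; k=3: 735 + 12075 + 5·21·25 = 15435; k=4: 3150 + 0 + 5·23·25 = 6025.
Minimum: 6025 at k=4.

6025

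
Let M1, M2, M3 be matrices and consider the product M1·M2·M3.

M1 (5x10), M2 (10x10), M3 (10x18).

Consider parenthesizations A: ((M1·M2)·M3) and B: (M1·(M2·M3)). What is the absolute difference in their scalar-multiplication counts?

1300

Order A = ((M1·M2)·M3): (M1·M2): 5×10 by 10×10 → 5×10, cost 5·10·10 = 500; ((M1·M2)·M3): 5×10 by 10×18 → 5×18, cost 5·10·18 = 900; cumulative 1400. Total 1400.
Order B = (M1·(M2·M3)): (M2·M3): 10×10 by 10×18 → 10×18, cost 10·10·18 = 1800; (M1·(M2·M3)): 5×10 by 10×18 → 5×18, cost 5·10·18 = 900; cumulative 2700. Total 2700.
Difference: |1400 − 2700| = 1300.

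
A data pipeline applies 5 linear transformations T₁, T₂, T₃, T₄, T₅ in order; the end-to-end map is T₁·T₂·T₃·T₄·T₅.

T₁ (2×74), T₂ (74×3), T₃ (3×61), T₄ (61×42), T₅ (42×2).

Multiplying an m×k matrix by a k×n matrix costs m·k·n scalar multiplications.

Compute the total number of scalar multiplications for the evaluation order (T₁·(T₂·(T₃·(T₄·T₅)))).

(T₄·T₅): 61×42 by 42×2 → 61×2, cost 61·42·2 = 5124
(T₃·(T₄·T₅)): 3×61 by 61×2 → 3×2, cost 3·61·2 = 366; cumulative 5490
(T₂·(T₃·(T₄·T₅))): 74×3 by 3×2 → 74×2, cost 74·3·2 = 444; cumulative 5934
(T₁·(T₂·(T₃·(T₄·T₅)))): 2×74 by 74×2 → 2×2, cost 2·74·2 = 296; cumulative 6230
Total: 6230 scalar multiplications.

6230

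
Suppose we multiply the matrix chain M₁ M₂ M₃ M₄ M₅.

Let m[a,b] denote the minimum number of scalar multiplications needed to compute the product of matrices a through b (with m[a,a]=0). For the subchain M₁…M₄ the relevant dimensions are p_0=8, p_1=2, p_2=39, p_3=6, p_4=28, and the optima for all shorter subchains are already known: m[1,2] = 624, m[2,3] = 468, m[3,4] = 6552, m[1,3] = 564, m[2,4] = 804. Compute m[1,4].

m[1,4] = min over k∈[1,3] of m[1,k]+m[k+1,4]+p_{0}·p_k·p_{4}.
k=1: 0 + 804 + 8·2·28 = 1252; k=2: 624 + 6552 + 8·39·28 = 15912; k=3: 564 + 0 + 8·6·28 = 1908.
Minimum: 1252 at k=1.

1252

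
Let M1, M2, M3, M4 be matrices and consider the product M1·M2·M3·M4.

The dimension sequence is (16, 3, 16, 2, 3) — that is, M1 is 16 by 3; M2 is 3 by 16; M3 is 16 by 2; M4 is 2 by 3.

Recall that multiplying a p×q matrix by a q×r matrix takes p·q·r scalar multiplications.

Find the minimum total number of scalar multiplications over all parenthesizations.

Adjacent pairs: M1M2 = 16·3·16 = 768; M2M3 = 3·16·2 = 96; M3M4 = 16·2·3 = 96.
Length 3: M1..M3: k=1: 0+96+16·3·2=192; k=2: 768+0+16·16·2=1280 → min 192 | M2..M4: k=2: 0+96+3·16·3=240; k=3: 96+0+3·2·3=114 → min 114.
Length 4: M1..M4: k=1: 0+114+16·3·3=258; k=2: 768+96+16·16·3=1632; k=3: 192+0+16·2·3=288 → min 258.
Optimal order: (M1·((M2·M3)·M4)) with cost 258.

258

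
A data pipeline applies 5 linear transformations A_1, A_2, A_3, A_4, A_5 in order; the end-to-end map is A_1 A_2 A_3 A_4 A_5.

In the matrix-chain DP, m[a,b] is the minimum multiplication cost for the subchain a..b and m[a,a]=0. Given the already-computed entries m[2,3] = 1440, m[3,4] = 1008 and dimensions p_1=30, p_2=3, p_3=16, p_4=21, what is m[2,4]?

m[2,4] = min over k∈[2,3] of m[2,k]+m[k+1,4]+p_{1}·p_k·p_{4}.
k=2: 0 + 1008 + 30·3·21 = 2898; k=3: 1440 + 0 + 30·16·21 = 11520.
Minimum: 2898 at k=2.

2898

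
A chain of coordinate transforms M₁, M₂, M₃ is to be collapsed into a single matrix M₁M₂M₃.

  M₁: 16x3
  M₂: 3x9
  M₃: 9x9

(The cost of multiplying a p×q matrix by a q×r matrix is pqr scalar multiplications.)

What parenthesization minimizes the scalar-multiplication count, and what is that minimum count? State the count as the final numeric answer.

675

(M₁(M₂M₃)): cost 675.
((M₁M₂)M₃): cost 1728.
Optimal: (M₁(M₂M₃)) with cost 675.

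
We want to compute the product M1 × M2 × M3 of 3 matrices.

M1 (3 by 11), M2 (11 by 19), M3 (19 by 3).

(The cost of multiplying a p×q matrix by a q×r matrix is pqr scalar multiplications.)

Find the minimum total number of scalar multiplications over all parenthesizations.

Order (M1 × (M2 × M3)): (M2 × M3): 11×19 by 19×3 → 11×3, cost 11·19·3 = 627; (M1 × (M2 × M3)): 3×11 by 11×3 → 3×3, cost 3·11·3 = 99; cumulative 726. Total 726.
Order ((M1 × M2) × M3): (M1 × M2): 3×11 by 11×19 → 3×19, cost 3·11·19 = 627; ((M1 × M2) × M3): 3×19 by 19×3 → 3×3, cost 3·19·3 = 171; cumulative 798. Total 798.
Minimum: 726.

726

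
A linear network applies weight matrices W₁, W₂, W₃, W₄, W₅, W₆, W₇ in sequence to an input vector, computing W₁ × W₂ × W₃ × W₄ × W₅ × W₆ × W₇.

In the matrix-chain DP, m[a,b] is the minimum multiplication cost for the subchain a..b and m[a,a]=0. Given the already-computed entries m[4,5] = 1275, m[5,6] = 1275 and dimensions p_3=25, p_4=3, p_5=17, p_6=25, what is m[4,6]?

3150

m[4,6] = min over k∈[4,5] of m[4,k]+m[k+1,6]+p_{3}·p_k·p_{6}.
k=4: 0 + 1275 + 25·3·25 = 3150; k=5: 1275 + 0 + 25·17·25 = 11900.
Minimum: 3150 at k=4.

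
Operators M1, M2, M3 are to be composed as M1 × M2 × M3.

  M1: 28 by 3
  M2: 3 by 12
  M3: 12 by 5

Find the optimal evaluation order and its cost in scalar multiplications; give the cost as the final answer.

(M1 × (M2 × M3)): cost 600.
((M1 × M2) × M3): cost 2688.
Optimal: (M1 × (M2 × M3)) with cost 600.

600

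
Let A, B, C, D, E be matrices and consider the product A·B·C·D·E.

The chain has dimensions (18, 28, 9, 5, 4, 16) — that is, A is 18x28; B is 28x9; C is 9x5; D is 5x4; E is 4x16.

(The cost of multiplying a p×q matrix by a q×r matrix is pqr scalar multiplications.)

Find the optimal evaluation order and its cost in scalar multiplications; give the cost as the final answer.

Adjacent pairs: AB = 18·28·9 = 4536; BC = 28·9·5 = 1260; CD = 9·5·4 = 180; DE = 5·4·16 = 320.
Length 3: A..C: k=1: 0+1260+18·28·5=3780; k=2: 4536+0+18·9·5=5346 → min 3780 | B..D: k=2: 0+180+28·9·4=1188; k=3: 1260+0+28·5·4=1820 → min 1188 | C..E: k=3: 0+320+9·5·16=1040; k=4: 180+0+9·4·16=756 → min 756.
Length 4: A..D: k=1: 0+1188+18·28·4=3204; k=2: 4536+180+18·9·4=5364; k=3: 3780+0+18·5·4=4140 → min 3204 | B..E: k=2: 0+756+28·9·16=4788; k=3: 1260+320+28·5·16=3820; k=4: 1188+0+28·4·16=2980 → min 2980.
Length 5: A..E: k=1: 0+2980+18·28·16=11044; k=2: 4536+756+18·9·16=7884; k=3: 3780+320+18·5·16=5540; k=4: 3204+0+18·4·16=4356 → min 4356.
Optimal parenthesization: ((A·(B·(C·D)))·E) with cost 4356.

4356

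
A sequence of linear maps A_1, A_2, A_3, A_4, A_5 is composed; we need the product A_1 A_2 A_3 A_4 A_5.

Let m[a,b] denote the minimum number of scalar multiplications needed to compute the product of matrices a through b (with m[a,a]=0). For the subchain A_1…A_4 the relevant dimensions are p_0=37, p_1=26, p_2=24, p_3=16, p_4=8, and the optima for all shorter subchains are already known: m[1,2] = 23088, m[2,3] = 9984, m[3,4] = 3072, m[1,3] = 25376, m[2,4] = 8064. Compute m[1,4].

15760

m[1,4] = min over k∈[1,3] of m[1,k]+m[k+1,4]+p_{0}·p_k·p_{4}.
k=1: 0 + 8064 + 37·26·8 = 15760; k=2: 23088 + 3072 + 37·24·8 = 33264; k=3: 25376 + 0 + 37·16·8 = 30112.
Minimum: 15760 at k=1.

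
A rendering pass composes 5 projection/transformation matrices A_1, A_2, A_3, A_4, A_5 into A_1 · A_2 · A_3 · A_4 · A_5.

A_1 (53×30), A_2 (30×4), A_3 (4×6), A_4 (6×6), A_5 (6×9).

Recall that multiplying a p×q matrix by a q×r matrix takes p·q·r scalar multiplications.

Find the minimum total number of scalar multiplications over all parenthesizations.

Adjacent pairs: A_1A_2 = 53·30·4 = 6360; A_2A_3 = 30·4·6 = 720; A_3A_4 = 4·6·6 = 144; A_4A_5 = 6·6·9 = 324.
Length 3: A_1..A_3: k=1: 0+720+53·30·6=10260; k=2: 6360+0+53·4·6=7632 → min 7632 | A_2..A_4: k=2: 0+144+30·4·6=864; k=3: 720+0+30·6·6=1800 → min 864 | A_3..A_5: k=3: 0+324+4·6·9=540; k=4: 144+0+4·6·9=360 → min 360.
Length 4: A_1..A_4: k=1: 0+864+53·30·6=10404; k=2: 6360+144+53·4·6=7776; k=3: 7632+0+53·6·6=9540 → min 7776 | A_2..A_5: k=2: 0+360+30·4·9=1440; k=3: 720+324+30·6·9=2664; k=4: 864+0+30·6·9=2484 → min 1440.
Length 5: A_1..A_5: k=1: 0+1440+53·30·9=15750; k=2: 6360+360+53·4·9=8628; k=3: 7632+324+53·6·9=10818; k=4: 7776+0+53·6·9=10638 → min 8628.
Optimal order: ((A_1 · A_2) · ((A_3 · A_4) · A_5)) with cost 8628.

8628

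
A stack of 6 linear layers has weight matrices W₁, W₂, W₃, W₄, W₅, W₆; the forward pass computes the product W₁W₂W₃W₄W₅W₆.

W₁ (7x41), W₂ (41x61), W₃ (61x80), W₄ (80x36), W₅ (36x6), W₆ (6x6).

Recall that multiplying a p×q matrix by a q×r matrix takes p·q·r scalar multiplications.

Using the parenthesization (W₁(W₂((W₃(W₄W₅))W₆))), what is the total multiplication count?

65484

(W₄W₅): 80×36 by 36×6 → 80×6, cost 80·36·6 = 17280
(W₃(W₄W₅)): 61×80 by 80×6 → 61×6, cost 61·80·6 = 29280; cumulative 46560
((W₃(W₄W₅))W₆): 61×6 by 6×6 → 61×6, cost 61·6·6 = 2196; cumulative 48756
(W₂((W₃(W₄W₅))W₆)): 41×61 by 61×6 → 41×6, cost 41·61·6 = 15006; cumulative 63762
(W₁(W₂((W₃(W₄W₅))W₆))): 7×41 by 41×6 → 7×6, cost 7·41·6 = 1722; cumulative 65484
Total: 65484 scalar multiplications.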